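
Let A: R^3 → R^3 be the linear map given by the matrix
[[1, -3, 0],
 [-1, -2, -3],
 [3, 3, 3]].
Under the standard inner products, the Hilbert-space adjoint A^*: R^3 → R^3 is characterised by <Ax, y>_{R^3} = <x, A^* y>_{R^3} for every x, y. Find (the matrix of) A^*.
A^* = A^T =
[[1, -1, 3],
 [-3, -2, 3],
 [0, -3, 3]]

For real matrices with standard dot products, the defining identity <Ax, y> = <x, A^* y> gives (Ax)^T y = x^T (A^*) y, i.e. x^T A^T y = x^T (A^*) y. Since this holds for all x, y, we must have A^* = A^T. Therefore
A^* =
[[1, -1, 3],
 [-3, -2, 3],
 [0, -3, 3]].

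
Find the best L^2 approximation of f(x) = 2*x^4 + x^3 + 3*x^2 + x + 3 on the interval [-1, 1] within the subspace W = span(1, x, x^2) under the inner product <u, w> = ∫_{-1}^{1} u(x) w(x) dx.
g(x) = 33*x^2/7 + 8*x/5 + 99/35

The best approximation g ∈ W is the orthogonal projection of f onto W. Writing g = a_0 + a_1 x + a_2 x^2, the coefficients solve the normal equations G · a = b where
  G_{ij} = <φ_i, φ_j> and b_i = <f, φ_i>, with φ_0 = 1, φ_1 = x, φ_2 = x^2.
G =
  [2, 0, 2/3]
  [0, 2/3, 0]
  [2/3, 0, 2/5],
b = (44/5, 16/15, 132/35).
Solving gives a_0 = 99/35, a_1 = 8/5, a_2 = 33/7, so
  g(x) = 33*x^2/7 + 8*x/5 + 99/35.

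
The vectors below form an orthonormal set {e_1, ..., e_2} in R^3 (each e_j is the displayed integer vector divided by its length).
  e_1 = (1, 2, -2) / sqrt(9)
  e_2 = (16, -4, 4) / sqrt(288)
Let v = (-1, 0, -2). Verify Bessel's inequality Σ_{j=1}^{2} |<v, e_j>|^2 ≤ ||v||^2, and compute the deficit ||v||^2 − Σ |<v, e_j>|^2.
Σ |<v, e_j>|^2 = 3; ||v||^2 = 5; deficit = 2

Write each e_j = u_j / sqrt(<u_j, u_j>) where u_j is the displayed integer vector. Then <v, e_j> = <v, u_j> / sqrt(<u_j, u_j>), so |<v, e_j>|^2 = <v, u_j>^2 / <u_j, u_j>.
Coefficients: <v, e_1> = 3/sqrt(9), <v, e_2> = -24/sqrt(288).
Square and sum: Σ |<v, e_j>|^2 = 3.
Compute ||v||^2 = v·v = 5.
Deficit = 5 − 3 = 2 ≥ 0, confirming Bessel's inequality. (The deficit equals ||v − Σ <v,e_j> e_j||^2, the squared distance from v to span{e_j}.)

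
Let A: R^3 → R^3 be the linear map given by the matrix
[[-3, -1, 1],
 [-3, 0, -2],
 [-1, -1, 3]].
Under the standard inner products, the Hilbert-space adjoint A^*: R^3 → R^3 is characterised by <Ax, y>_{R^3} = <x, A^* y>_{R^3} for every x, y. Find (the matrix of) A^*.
A^* = A^T =
[[-3, -3, -1],
 [-1, 0, -1],
 [1, -2, 3]]

For real matrices with standard dot products, the defining identity <Ax, y> = <x, A^* y> gives (Ax)^T y = x^T (A^*) y, i.e. x^T A^T y = x^T (A^*) y. Since this holds for all x, y, we must have A^* = A^T. Therefore
A^* =
[[-3, -3, -1],
 [-1, 0, -1],
 [1, -2, 3]].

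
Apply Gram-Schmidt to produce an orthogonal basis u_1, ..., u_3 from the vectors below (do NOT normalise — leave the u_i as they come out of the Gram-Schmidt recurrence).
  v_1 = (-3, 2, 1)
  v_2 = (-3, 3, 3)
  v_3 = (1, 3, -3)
Orthogonal basis:
  u_1 = (-3, 2, 1)
  u_2 = (6/7, 3/7, 12/7)
  u_3 = (5/3, 10/3, -5/3)

Apply the Gram-Schmidt recurrence
  u_1 = v_1
  u_i = v_i − Σ_{j<i} ((v_i · u_j) / (u_j · u_j)) · u_j.

Step by step this gives:
  u_1 = (-3, 2, 1)
  u_2 = (6/7, 3/7, 12/7)
  u_3 = (5/3, 10/3, -5/3)

Orthogonality check:
  u_2 · u_1 = 0 (should be 0)
  u_3 · u_1 = 0 (should be 0)
  u_3 · u_2 = 0 (should be 0)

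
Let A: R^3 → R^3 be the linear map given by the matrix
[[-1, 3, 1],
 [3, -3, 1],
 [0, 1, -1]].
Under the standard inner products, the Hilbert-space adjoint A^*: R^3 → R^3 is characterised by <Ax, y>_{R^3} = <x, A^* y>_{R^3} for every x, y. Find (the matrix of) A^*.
A^* = A^T =
[[-1, 3, 0],
 [3, -3, 1],
 [1, 1, -1]]

For real matrices with standard dot products, the defining identity <Ax, y> = <x, A^* y> gives (Ax)^T y = x^T (A^*) y, i.e. x^T A^T y = x^T (A^*) y. Since this holds for all x, y, we must have A^* = A^T. Therefore
A^* =
[[-1, 3, 0],
 [3, -3, 1],
 [1, 1, -1]].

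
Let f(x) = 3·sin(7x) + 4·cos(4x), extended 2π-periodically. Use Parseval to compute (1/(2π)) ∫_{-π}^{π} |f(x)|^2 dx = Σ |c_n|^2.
Σ |c_n|^2 = 25/2

Expand |f|^2 and use orthogonality of {sin(nx), cos(mx)} on [-π, π]:
  ∫_{-π}^{π} sin(nx)^2 dx = π, ∫ cos(mx)^2 dx = π, and cross terms integrate to 0.
So ∫_{-π}^{π} f(x)^2 dx = 3^2 · π + 4^2 · π = (9 + 16)π.
Divide by 2π: (9 + 16)/2 = 25/2.
By Parseval, this equals Σ |c_n|^2.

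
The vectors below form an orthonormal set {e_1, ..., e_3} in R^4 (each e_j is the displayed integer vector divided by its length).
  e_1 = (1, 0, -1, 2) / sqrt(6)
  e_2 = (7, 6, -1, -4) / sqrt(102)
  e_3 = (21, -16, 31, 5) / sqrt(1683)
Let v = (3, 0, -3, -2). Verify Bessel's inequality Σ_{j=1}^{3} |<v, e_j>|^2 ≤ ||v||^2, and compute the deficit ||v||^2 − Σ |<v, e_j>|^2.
Σ |<v, e_j>|^2 = 1154/99; ||v||^2 = 22; deficit = 1024/99

Write each e_j = u_j / sqrt(<u_j, u_j>) where u_j is the displayed integer vector. Then <v, e_j> = <v, u_j> / sqrt(<u_j, u_j>), so |<v, e_j>|^2 = <v, u_j>^2 / <u_j, u_j>.
Coefficients: <v, e_1> = 2/sqrt(6), <v, e_2> = 32/sqrt(102), <v, e_3> = -40/sqrt(1683).
Square and sum: Σ |<v, e_j>|^2 = 1154/99.
Compute ||v||^2 = v·v = 22.
Deficit = 22 − 1154/99 = 1024/99 ≥ 0, confirming Bessel's inequality. (The deficit equals ||v − Σ <v,e_j> e_j||^2, the squared distance from v to span{e_j}.)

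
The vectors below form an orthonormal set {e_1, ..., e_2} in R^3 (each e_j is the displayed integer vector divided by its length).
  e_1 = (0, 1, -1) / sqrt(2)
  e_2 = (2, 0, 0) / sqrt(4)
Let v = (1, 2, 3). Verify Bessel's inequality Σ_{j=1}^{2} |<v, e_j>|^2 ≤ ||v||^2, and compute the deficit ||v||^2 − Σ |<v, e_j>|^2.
Σ |<v, e_j>|^2 = 3/2; ||v||^2 = 14; deficit = 25/2

Write each e_j = u_j / sqrt(<u_j, u_j>) where u_j is the displayed integer vector. Then <v, e_j> = <v, u_j> / sqrt(<u_j, u_j>), so |<v, e_j>|^2 = <v, u_j>^2 / <u_j, u_j>.
Coefficients: <v, e_1> = -1/sqrt(2), <v, e_2> = 2/sqrt(4).
Square and sum: Σ |<v, e_j>|^2 = 3/2.
Compute ||v||^2 = v·v = 14.
Deficit = 14 − 3/2 = 25/2 ≥ 0, confirming Bessel's inequality. (The deficit equals ||v − Σ <v,e_j> e_j||^2, the squared distance from v to span{e_j}.)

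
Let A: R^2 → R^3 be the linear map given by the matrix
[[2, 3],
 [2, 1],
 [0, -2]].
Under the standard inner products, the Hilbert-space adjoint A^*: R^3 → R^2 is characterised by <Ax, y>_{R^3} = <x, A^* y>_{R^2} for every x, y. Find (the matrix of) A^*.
A^* = A^T =
[[2, 2, 0],
 [3, 1, -2]]

For real matrices with standard dot products, the defining identity <Ax, y> = <x, A^* y> gives (Ax)^T y = x^T (A^*) y, i.e. x^T A^T y = x^T (A^*) y. Since this holds for all x, y, we must have A^* = A^T. Therefore
A^* =
[[2, 2, 0],
 [3, 1, -2]].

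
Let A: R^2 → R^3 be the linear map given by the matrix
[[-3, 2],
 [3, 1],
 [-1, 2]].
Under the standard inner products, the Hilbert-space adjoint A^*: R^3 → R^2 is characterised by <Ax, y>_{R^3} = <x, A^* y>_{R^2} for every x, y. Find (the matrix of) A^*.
A^* = A^T =
[[-3, 3, -1],
 [2, 1, 2]]

For real matrices with standard dot products, the defining identity <Ax, y> = <x, A^* y> gives (Ax)^T y = x^T (A^*) y, i.e. x^T A^T y = x^T (A^*) y. Since this holds for all x, y, we must have A^* = A^T. Therefore
A^* =
[[-3, 3, -1],
 [2, 1, 2]].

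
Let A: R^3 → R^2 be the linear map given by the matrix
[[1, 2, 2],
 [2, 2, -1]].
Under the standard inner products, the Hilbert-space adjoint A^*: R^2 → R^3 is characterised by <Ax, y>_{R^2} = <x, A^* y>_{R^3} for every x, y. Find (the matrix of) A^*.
A^* = A^T =
[[1, 2],
 [2, 2],
 [2, -1]]

For real matrices with standard dot products, the defining identity <Ax, y> = <x, A^* y> gives (Ax)^T y = x^T (A^*) y, i.e. x^T A^T y = x^T (A^*) y. Since this holds for all x, y, we must have A^* = A^T. Therefore
A^* =
[[1, 2],
 [2, 2],
 [2, -1]].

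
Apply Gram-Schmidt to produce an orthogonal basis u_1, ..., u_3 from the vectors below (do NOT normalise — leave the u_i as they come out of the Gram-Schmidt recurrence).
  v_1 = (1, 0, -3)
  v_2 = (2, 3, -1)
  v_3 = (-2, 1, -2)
Orthogonal basis:
  u_1 = (1, 0, -3)
  u_2 = (3/2, 3, 1/2)
  u_3 = (-261/115, 29/23, -87/115)

Apply the Gram-Schmidt recurrence
  u_1 = v_1
  u_i = v_i − Σ_{j<i} ((v_i · u_j) / (u_j · u_j)) · u_j.

Step by step this gives:
  u_1 = (1, 0, -3)
  u_2 = (3/2, 3, 1/2)
  u_3 = (-261/115, 29/23, -87/115)

Orthogonality check:
  u_2 · u_1 = 0 (should be 0)
  u_3 · u_1 = 0 (should be 0)
  u_3 · u_2 = 0 (should be 0)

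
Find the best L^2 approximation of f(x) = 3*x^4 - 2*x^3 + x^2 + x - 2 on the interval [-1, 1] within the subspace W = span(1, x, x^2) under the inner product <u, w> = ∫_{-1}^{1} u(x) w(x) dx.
g(x) = 25*x^2/7 - x/5 - 79/35

The best approximation g ∈ W is the orthogonal projection of f onto W. Writing g = a_0 + a_1 x + a_2 x^2, the coefficients solve the normal equations G · a = b where
  G_{ij} = <φ_i, φ_j> and b_i = <f, φ_i>, with φ_0 = 1, φ_1 = x, φ_2 = x^2.
G =
  [2, 0, 2/3]
  [0, 2/3, 0]
  [2/3, 0, 2/5],
b = (-32/15, -2/15, -8/105).
Solving gives a_0 = -79/35, a_1 = -1/5, a_2 = 25/7, so
  g(x) = 25*x^2/7 - x/5 - 79/35.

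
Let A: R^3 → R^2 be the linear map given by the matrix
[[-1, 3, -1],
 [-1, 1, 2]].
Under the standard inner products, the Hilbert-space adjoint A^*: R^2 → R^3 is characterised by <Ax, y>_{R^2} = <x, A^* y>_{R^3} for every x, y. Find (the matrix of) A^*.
A^* = A^T =
[[-1, -1],
 [3, 1],
 [-1, 2]]

For real matrices with standard dot products, the defining identity <Ax, y> = <x, A^* y> gives (Ax)^T y = x^T (A^*) y, i.e. x^T A^T y = x^T (A^*) y. Since this holds for all x, y, we must have A^* = A^T. Therefore
A^* =
[[-1, -1],
 [3, 1],
 [-1, 2]].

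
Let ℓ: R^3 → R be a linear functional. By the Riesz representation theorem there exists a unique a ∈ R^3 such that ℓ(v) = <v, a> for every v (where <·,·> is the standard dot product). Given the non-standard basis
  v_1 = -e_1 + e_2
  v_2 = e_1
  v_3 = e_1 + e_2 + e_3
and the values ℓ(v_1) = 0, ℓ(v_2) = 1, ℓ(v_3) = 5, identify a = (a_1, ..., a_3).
a = (1, 1, 3)

Write a = (a_1, ..., a_3) in the standard basis. For each basis vector v_i, ℓ(v_i) = <v_i, a> is a linear equation in the a_j's. Collect the n equations into a matrix system V a = ℓ, where row i of V is v_i (expressed in the standard basis). Since V is invertible (lower-triangular with 1s on the diagonal, up to permutation), solve by back-substitution:
  V =
[[-1, 1, 0],
 [1, 0, 0],
 [1, 1, 1]]
  V a = (0, 1, 5)
Solving gives a = (1, 1, 3).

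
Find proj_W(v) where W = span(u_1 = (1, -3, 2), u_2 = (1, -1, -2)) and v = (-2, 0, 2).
proj_W(v) = (-6/7, 4/7, 16/7)

Set up U = [u_1 | ... | u_2] ∈ R^(3×2). The projector onto W = col(U) is P = U (U^T U)^(-1) U^T.
Compute U^T U =
  [14, 0]
  [0, 6],
and U^T v = (2, -6).
Solve U^T U · c = U^T v for the coefficients: c = (1/7, -1). The projection is proj_W(v) = U c.
Check: (v - proj_W(v)) · u_1 = 0  (should be 0).
Check: (v - proj_W(v)) · u_2 = 0  (should be 0).
Result: proj_W(v) = (-6/7, 4/7, 16/7).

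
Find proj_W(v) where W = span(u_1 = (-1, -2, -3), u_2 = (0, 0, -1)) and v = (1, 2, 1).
proj_W(v) = (1, 2, 1)

Set up U = [u_1 | ... | u_2] ∈ R^(3×2). The projector onto W = col(U) is P = U (U^T U)^(-1) U^T.
Compute U^T U =
  [14, 3]
  [3, 1],
and U^T v = (-8, -1).
Solve U^T U · c = U^T v for the coefficients: c = (-1, 2). The projection is proj_W(v) = U c.
Check: (v - proj_W(v)) · u_1 = 0  (should be 0).
Check: (v - proj_W(v)) · u_2 = 0  (should be 0).
Result: proj_W(v) = (1, 2, 1).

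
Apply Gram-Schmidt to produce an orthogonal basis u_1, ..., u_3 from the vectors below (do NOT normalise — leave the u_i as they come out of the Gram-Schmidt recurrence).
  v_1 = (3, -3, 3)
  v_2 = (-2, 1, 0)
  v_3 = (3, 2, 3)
Orthogonal basis:
  u_1 = (3, -3, 3)
  u_2 = (-1, 0, 1)
  u_3 = (5/3, 10/3, 5/3)

Apply the Gram-Schmidt recurrence
  u_1 = v_1
  u_i = v_i − Σ_{j<i} ((v_i · u_j) / (u_j · u_j)) · u_j.

Step by step this gives:
  u_1 = (3, -3, 3)
  u_2 = (-1, 0, 1)
  u_3 = (5/3, 10/3, 5/3)

Orthogonality check:
  u_2 · u_1 = 0 (should be 0)
  u_3 · u_1 = 0 (should be 0)
  u_3 · u_2 = 0 (should be 0)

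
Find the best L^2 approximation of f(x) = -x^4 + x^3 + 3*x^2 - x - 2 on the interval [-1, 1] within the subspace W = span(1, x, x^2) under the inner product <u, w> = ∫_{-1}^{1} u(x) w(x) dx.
g(x) = 15*x^2/7 - 2*x/5 - 67/35

The best approximation g ∈ W is the orthogonal projection of f onto W. Writing g = a_0 + a_1 x + a_2 x^2, the coefficients solve the normal equations G · a = b where
  G_{ij} = <φ_i, φ_j> and b_i = <f, φ_i>, with φ_0 = 1, φ_1 = x, φ_2 = x^2.
G =
  [2, 0, 2/3]
  [0, 2/3, 0]
  [2/3, 0, 2/5],
b = (-12/5, -4/15, -44/105).
Solving gives a_0 = -67/35, a_1 = -2/5, a_2 = 15/7, so
  g(x) = 15*x^2/7 - 2*x/5 - 67/35.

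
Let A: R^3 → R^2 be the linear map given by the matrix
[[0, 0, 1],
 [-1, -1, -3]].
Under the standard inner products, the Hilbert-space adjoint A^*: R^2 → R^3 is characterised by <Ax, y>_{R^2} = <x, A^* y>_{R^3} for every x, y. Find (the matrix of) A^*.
A^* = A^T =
[[0, -1],
 [0, -1],
 [1, -3]]

For real matrices with standard dot products, the defining identity <Ax, y> = <x, A^* y> gives (Ax)^T y = x^T (A^*) y, i.e. x^T A^T y = x^T (A^*) y. Since this holds for all x, y, we must have A^* = A^T. Therefore
A^* =
[[0, -1],
 [0, -1],
 [1, -3]].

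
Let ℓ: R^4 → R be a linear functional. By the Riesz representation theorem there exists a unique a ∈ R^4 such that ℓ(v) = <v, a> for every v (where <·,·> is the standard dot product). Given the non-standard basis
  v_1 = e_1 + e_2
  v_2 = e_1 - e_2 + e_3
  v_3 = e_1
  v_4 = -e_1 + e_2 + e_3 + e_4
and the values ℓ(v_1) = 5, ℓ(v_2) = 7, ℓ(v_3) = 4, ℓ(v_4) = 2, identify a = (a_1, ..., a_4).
a = (4, 1, 4, 1)

Write a = (a_1, ..., a_4) in the standard basis. For each basis vector v_i, ℓ(v_i) = <v_i, a> is a linear equation in the a_j's. Collect the n equations into a matrix system V a = ℓ, where row i of V is v_i (expressed in the standard basis). Since V is invertible (lower-triangular with 1s on the diagonal, up to permutation), solve by back-substitution:
  V =
[[1, 1, 0, 0],
 [1, -1, 1, 0],
 [1, 0, 0, 0],
 [-1, 1, 1, 1]]
  V a = (5, 7, 4, 2)
Solving gives a = (4, 1, 4, 1).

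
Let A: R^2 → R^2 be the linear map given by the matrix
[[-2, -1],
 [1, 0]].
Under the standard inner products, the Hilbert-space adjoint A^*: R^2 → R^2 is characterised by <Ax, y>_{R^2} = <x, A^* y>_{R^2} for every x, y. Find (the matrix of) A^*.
A^* = A^T =
[[-2, 1],
 [-1, 0]]

For real matrices with standard dot products, the defining identity <Ax, y> = <x, A^* y> gives (Ax)^T y = x^T (A^*) y, i.e. x^T A^T y = x^T (A^*) y. Since this holds for all x, y, we must have A^* = A^T. Therefore
A^* =
[[-2, 1],
 [-1, 0]].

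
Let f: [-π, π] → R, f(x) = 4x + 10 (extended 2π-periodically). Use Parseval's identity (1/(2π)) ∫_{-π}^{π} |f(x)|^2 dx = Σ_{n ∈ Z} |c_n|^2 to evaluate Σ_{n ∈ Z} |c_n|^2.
Σ |c_n|^2 = 16π^2/3 + 100

Expand and integrate term by term over [-π, π]:
  ∫ (4x)^2 dx = 16·(2π^3/3); ∫ 2·4·(10)·x dx = 0 (odd integrand); ∫ 10^2 dx = 100·2π.
So (1/(2π)) ∫_{-π}^{π} (4x + 10)^2 dx = 16π^2/3 + 100 = 16π^2/3 + 100.
Parseval ⇒ Σ |c_n|^2 = 16π^2/3 + 100.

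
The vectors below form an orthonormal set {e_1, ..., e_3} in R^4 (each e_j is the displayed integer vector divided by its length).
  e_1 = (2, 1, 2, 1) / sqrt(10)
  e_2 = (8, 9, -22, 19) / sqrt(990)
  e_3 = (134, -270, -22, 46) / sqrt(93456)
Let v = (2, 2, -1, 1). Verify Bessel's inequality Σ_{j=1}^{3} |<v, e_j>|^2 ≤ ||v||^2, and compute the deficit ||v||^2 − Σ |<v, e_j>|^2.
Σ |<v, e_j>|^2 = 509/59; ||v||^2 = 10; deficit = 81/59

Write each e_j = u_j / sqrt(<u_j, u_j>) where u_j is the displayed integer vector. Then <v, e_j> = <v, u_j> / sqrt(<u_j, u_j>), so |<v, e_j>|^2 = <v, u_j>^2 / <u_j, u_j>.
Coefficients: <v, e_1> = 5/sqrt(10), <v, e_2> = 75/sqrt(990), <v, e_3> = -204/sqrt(93456).
Square and sum: Σ |<v, e_j>|^2 = 509/59.
Compute ||v||^2 = v·v = 10.
Deficit = 10 − 509/59 = 81/59 ≥ 0, confirming Bessel's inequality. (The deficit equals ||v − Σ <v,e_j> e_j||^2, the squared distance from v to span{e_j}.)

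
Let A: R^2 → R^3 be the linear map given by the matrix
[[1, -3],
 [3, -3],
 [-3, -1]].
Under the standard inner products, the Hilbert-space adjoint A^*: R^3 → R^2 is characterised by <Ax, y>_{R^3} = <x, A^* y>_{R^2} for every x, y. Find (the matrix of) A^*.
A^* = A^T =
[[1, 3, -3],
 [-3, -3, -1]]

For real matrices with standard dot products, the defining identity <Ax, y> = <x, A^* y> gives (Ax)^T y = x^T (A^*) y, i.e. x^T A^T y = x^T (A^*) y. Since this holds for all x, y, we must have A^* = A^T. Therefore
A^* =
[[1, 3, -3],
 [-3, -3, -1]].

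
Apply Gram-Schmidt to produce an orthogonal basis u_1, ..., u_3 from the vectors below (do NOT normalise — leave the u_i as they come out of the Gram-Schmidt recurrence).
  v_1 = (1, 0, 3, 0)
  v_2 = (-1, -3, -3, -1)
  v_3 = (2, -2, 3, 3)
Orthogonal basis:
  u_1 = (1, 0, 3, 0)
  u_2 = (0, -3, 0, -1)
  u_3 = (9/10, -11/10, -3/10, 33/10)

Apply the Gram-Schmidt recurrence
  u_1 = v_1
  u_i = v_i − Σ_{j<i} ((v_i · u_j) / (u_j · u_j)) · u_j.

Step by step this gives:
  u_1 = (1, 0, 3, 0)
  u_2 = (0, -3, 0, -1)
  u_3 = (9/10, -11/10, -3/10, 33/10)

Orthogonality check:
  u_2 · u_1 = 0 (should be 0)
  u_3 · u_1 = 0 (should be 0)
  u_3 · u_2 = 0 (should be 0)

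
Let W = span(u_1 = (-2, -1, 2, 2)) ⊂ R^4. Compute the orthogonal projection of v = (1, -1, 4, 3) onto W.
proj_W(v) = (-2, -1, 2, 2)

Set up U = [u_1 | ... | u_1] ∈ R^(4×1). The projector onto W = col(U) is P = U (U^T U)^(-1) U^T.
Compute U^T U =
  [13],
and U^T v = (13).
Solve U^T U · c = U^T v for the coefficients: c = (1). The projection is proj_W(v) = U c.
Check: (v - proj_W(v)) · u_1 = 0  (should be 0).
Result: proj_W(v) = (-2, -1, 2, 2).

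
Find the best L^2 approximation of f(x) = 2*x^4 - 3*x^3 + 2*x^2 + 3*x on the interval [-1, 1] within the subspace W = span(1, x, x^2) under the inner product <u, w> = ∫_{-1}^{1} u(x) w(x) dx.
g(x) = 26*x^2/7 + 6*x/5 - 6/35

The best approximation g ∈ W is the orthogonal projection of f onto W. Writing g = a_0 + a_1 x + a_2 x^2, the coefficients solve the normal equations G · a = b where
  G_{ij} = <φ_i, φ_j> and b_i = <f, φ_i>, with φ_0 = 1, φ_1 = x, φ_2 = x^2.
G =
  [2, 0, 2/3]
  [0, 2/3, 0]
  [2/3, 0, 2/5],
b = (32/15, 4/5, 48/35).
Solving gives a_0 = -6/35, a_1 = 6/5, a_2 = 26/7, so
  g(x) = 26*x^2/7 + 6*x/5 - 6/35.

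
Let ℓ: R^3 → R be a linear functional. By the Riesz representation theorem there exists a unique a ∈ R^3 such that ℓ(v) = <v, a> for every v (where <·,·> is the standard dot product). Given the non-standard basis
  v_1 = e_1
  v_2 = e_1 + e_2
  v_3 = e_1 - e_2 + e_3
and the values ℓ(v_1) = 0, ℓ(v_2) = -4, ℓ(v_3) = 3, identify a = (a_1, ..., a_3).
a = (0, -4, -1)

Write a = (a_1, ..., a_3) in the standard basis. For each basis vector v_i, ℓ(v_i) = <v_i, a> is a linear equation in the a_j's. Collect the n equations into a matrix system V a = ℓ, where row i of V is v_i (expressed in the standard basis). Since V is invertible (lower-triangular with 1s on the diagonal, up to permutation), solve by back-substitution:
  V =
[[1, 0, 0],
 [1, 1, 0],
 [1, -1, 1]]
  V a = (0, -4, 3)
Solving gives a = (0, -4, -1).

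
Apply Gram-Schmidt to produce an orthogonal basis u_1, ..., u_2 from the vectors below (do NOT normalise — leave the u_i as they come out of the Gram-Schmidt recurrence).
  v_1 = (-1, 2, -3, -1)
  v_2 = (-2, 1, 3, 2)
Orthogonal basis:
  u_1 = (-1, 2, -3, -1)
  u_2 = (-37/15, 29/15, 8/5, 23/15)

Apply the Gram-Schmidt recurrence
  u_1 = v_1
  u_i = v_i − Σ_{j<i} ((v_i · u_j) / (u_j · u_j)) · u_j.

Step by step this gives:
  u_1 = (-1, 2, -3, -1)
  u_2 = (-37/15, 29/15, 8/5, 23/15)

Orthogonality check:
  u_2 · u_1 = 0 (should be 0)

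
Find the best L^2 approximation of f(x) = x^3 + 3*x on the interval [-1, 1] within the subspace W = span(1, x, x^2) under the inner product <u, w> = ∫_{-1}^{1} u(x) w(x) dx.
g(x) = 18*x/5

The best approximation g ∈ W is the orthogonal projection of f onto W. Writing g = a_0 + a_1 x + a_2 x^2, the coefficients solve the normal equations G · a = b where
  G_{ij} = <φ_i, φ_j> and b_i = <f, φ_i>, with φ_0 = 1, φ_1 = x, φ_2 = x^2.
G =
  [2, 0, 2/3]
  [0, 2/3, 0]
  [2/3, 0, 2/5],
b = (0, 12/5, 0).
Solving gives a_0 = 0, a_1 = 18/5, a_2 = 0, so
  g(x) = 18*x/5.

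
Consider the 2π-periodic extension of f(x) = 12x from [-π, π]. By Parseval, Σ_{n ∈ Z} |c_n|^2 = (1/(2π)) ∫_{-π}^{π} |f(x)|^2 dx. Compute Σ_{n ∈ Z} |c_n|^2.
Σ |c_n|^2 = 48π^2

Expand and integrate term by term over [-π, π]:
  ∫ (12x)^2 dx = 144·(2π^3/3); ∫ 2·12·(0)·x dx = 0 (odd integrand); ∫ 0^2 dx = 0·2π.
So (1/(2π)) ∫_{-π}^{π} (12x)^2 dx = 144π^2/3 + 0 = 48π^2.
Parseval ⇒ Σ |c_n|^2 = 48π^2.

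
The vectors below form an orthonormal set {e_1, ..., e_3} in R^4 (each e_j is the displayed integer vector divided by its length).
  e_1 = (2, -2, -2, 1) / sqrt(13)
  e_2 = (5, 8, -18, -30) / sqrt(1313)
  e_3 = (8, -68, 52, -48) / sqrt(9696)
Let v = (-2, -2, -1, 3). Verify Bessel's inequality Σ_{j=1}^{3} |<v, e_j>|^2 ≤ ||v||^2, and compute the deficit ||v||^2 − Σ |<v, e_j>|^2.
Σ |<v, e_j>|^2 = 59/6; ||v||^2 = 18; deficit = 49/6

Write each e_j = u_j / sqrt(<u_j, u_j>) where u_j is the displayed integer vector. Then <v, e_j> = <v, u_j> / sqrt(<u_j, u_j>), so |<v, e_j>|^2 = <v, u_j>^2 / <u_j, u_j>.
Coefficients: <v, e_1> = 5/sqrt(13), <v, e_2> = -98/sqrt(1313), <v, e_3> = -76/sqrt(9696).
Square and sum: Σ |<v, e_j>|^2 = 59/6.
Compute ||v||^2 = v·v = 18.
Deficit = 18 − 59/6 = 49/6 ≥ 0, confirming Bessel's inequality. (The deficit equals ||v − Σ <v,e_j> e_j||^2, the squared distance from v to span{e_j}.)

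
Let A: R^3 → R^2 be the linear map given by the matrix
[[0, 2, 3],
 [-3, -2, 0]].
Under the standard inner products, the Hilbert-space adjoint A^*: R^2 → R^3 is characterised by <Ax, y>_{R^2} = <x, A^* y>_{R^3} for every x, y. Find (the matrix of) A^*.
A^* = A^T =
[[0, -3],
 [2, -2],
 [3, 0]]

For real matrices with standard dot products, the defining identity <Ax, y> = <x, A^* y> gives (Ax)^T y = x^T (A^*) y, i.e. x^T A^T y = x^T (A^*) y. Since this holds for all x, y, we must have A^* = A^T. Therefore
A^* =
[[0, -3],
 [2, -2],
 [3, 0]].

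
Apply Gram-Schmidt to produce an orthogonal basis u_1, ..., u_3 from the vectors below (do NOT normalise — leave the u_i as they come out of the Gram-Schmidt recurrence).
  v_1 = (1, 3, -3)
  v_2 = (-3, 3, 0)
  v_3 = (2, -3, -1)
Orthogonal basis:
  u_1 = (1, 3, -3)
  u_2 = (-63/19, 39/19, 18/19)
  u_3 = (-21/34, -21/34, -14/17)

Apply the Gram-Schmidt recurrence
  u_1 = v_1
  u_i = v_i − Σ_{j<i} ((v_i · u_j) / (u_j · u_j)) · u_j.

Step by step this gives:
  u_1 = (1, 3, -3)
  u_2 = (-63/19, 39/19, 18/19)
  u_3 = (-21/34, -21/34, -14/17)

Orthogonality check:
  u_2 · u_1 = 0 (should be 0)
  u_3 · u_1 = 0 (should be 0)
  u_3 · u_2 = 0 (should be 0)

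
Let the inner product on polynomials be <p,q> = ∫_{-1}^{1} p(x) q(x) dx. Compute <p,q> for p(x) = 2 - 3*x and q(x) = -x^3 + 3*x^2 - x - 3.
<p,q> = -24/5

Expand the product: p(x)·q(x) = 3*x^4 - 11*x^3 + 9*x^2 + 7*x - 6.
∫_{-1}^{1} of each monomial x^k gives [2/(k+1) if k even, 0 if k odd]. Integrating term-by-term (or equivalently evaluating the antiderivative F(x) = 3*x^5/5 - 11*x^4/4 + 3*x^3 + 7*x^2/2 - 6*x at the endpoints):
  F(1) − F(−1) = -33/20 − (63/20) = -24/5.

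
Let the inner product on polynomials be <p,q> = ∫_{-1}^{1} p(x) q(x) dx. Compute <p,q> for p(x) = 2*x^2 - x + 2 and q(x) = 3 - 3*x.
<p,q> = 18

Expand the product: p(x)·q(x) = -6*x^3 + 9*x^2 - 9*x + 6.
∫_{-1}^{1} of each monomial x^k gives [2/(k+1) if k even, 0 if k odd]. Integrating term-by-term (or equivalently evaluating the antiderivative F(x) = -3*x^4/2 + 3*x^3 - 9*x^2/2 + 6*x at the endpoints):
  F(1) − F(−1) = 3 − (-15) = 18.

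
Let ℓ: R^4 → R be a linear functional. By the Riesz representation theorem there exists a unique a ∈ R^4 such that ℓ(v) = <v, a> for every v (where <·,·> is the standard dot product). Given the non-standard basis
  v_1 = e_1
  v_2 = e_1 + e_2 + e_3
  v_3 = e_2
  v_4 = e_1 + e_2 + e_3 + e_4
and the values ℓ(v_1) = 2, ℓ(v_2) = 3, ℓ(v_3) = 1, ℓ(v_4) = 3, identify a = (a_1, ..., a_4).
a = (2, 1, 0, 0)

Write a = (a_1, ..., a_4) in the standard basis. For each basis vector v_i, ℓ(v_i) = <v_i, a> is a linear equation in the a_j's. Collect the n equations into a matrix system V a = ℓ, where row i of V is v_i (expressed in the standard basis). Since V is invertible (lower-triangular with 1s on the diagonal, up to permutation), solve by back-substitution:
  V =
[[1, 0, 0, 0],
 [1, 1, 1, 0],
 [0, 1, 0, 0],
 [1, 1, 1, 1]]
  V a = (2, 3, 1, 3)
Solving gives a = (2, 1, 0, 0).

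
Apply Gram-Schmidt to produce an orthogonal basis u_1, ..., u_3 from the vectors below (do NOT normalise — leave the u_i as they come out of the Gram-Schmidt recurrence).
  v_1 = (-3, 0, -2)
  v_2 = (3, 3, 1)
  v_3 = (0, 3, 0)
Orthogonal basis:
  u_1 = (-3, 0, -2)
  u_2 = (6/13, 3, -9/13)
  u_3 = (-3/7, 3/14, 9/14)

Apply the Gram-Schmidt recurrence
  u_1 = v_1
  u_i = v_i − Σ_{j<i} ((v_i · u_j) / (u_j · u_j)) · u_j.

Step by step this gives:
  u_1 = (-3, 0, -2)
  u_2 = (6/13, 3, -9/13)
  u_3 = (-3/7, 3/14, 9/14)

Orthogonality check:
  u_2 · u_1 = 0 (should be 0)
  u_3 · u_1 = 0 (should be 0)
  u_3 · u_2 = 0 (should be 0)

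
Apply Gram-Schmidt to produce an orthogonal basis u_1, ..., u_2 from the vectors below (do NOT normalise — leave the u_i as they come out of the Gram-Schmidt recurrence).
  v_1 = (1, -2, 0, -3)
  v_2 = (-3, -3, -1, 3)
Orthogonal basis:
  u_1 = (1, -2, 0, -3)
  u_2 = (-18/7, -27/7, -1, 12/7)

Apply the Gram-Schmidt recurrence
  u_1 = v_1
  u_i = v_i − Σ_{j<i} ((v_i · u_j) / (u_j · u_j)) · u_j.

Step by step this gives:
  u_1 = (1, -2, 0, -3)
  u_2 = (-18/7, -27/7, -1, 12/7)

Orthogonality check:
  u_2 · u_1 = 0 (should be 0)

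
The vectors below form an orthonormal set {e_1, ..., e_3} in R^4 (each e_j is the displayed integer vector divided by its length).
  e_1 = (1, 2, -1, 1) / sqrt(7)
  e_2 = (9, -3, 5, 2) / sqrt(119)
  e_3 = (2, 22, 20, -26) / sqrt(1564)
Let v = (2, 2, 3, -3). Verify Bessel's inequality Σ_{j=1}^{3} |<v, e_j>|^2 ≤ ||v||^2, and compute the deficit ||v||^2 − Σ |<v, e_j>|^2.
Σ |<v, e_j>|^2 = 594/23; ||v||^2 = 26; deficit = 4/23

Write each e_j = u_j / sqrt(<u_j, u_j>) where u_j is the displayed integer vector. Then <v, e_j> = <v, u_j> / sqrt(<u_j, u_j>), so |<v, e_j>|^2 = <v, u_j>^2 / <u_j, u_j>.
Coefficients: <v, e_1> = 0/sqrt(7), <v, e_2> = 21/sqrt(119), <v, e_3> = 186/sqrt(1564).
Square and sum: Σ |<v, e_j>|^2 = 594/23.
Compute ||v||^2 = v·v = 26.
Deficit = 26 − 594/23 = 4/23 ≥ 0, confirming Bessel's inequality. (The deficit equals ||v − Σ <v,e_j> e_j||^2, the squared distance from v to span{e_j}.)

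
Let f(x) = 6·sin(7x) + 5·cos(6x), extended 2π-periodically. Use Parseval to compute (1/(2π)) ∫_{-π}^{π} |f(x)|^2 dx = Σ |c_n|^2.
Σ |c_n|^2 = 61/2

Expand |f|^2 and use orthogonality of {sin(nx), cos(mx)} on [-π, π]:
  ∫_{-π}^{π} sin(nx)^2 dx = π, ∫ cos(mx)^2 dx = π, and cross terms integrate to 0.
So ∫_{-π}^{π} f(x)^2 dx = 6^2 · π + 5^2 · π = (36 + 25)π.
Divide by 2π: (36 + 25)/2 = 61/2.
By Parseval, this equals Σ |c_n|^2.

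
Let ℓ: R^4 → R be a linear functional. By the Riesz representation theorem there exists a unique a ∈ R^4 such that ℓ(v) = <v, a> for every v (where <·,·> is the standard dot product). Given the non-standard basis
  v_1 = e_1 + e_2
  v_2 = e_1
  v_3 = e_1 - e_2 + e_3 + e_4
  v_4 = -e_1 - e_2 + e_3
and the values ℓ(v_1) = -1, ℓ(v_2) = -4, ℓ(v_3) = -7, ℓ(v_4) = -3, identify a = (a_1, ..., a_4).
a = (-4, 3, -4, 4)

Write a = (a_1, ..., a_4) in the standard basis. For each basis vector v_i, ℓ(v_i) = <v_i, a> is a linear equation in the a_j's. Collect the n equations into a matrix system V a = ℓ, where row i of V is v_i (expressed in the standard basis). Since V is invertible (lower-triangular with 1s on the diagonal, up to permutation), solve by back-substitution:
  V =
[[1, 1, 0, 0],
 [1, 0, 0, 0],
 [1, -1, 1, 1],
 [-1, -1, 1, 0]]
  V a = (-1, -4, -7, -3)
Solving gives a = (-4, 3, -4, 4).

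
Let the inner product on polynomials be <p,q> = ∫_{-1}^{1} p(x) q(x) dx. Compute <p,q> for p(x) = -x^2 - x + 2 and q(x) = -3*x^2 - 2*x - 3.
<p,q> = -172/15

Expand the product: p(x)·q(x) = 3*x^4 + 5*x^3 - x^2 - x - 6.
∫_{-1}^{1} of each monomial x^k gives [2/(k+1) if k even, 0 if k odd]. Integrating term-by-term (or equivalently evaluating the antiderivative F(x) = 3*x^5/5 + 5*x^4/4 - x^3/3 - x^2/2 - 6*x at the endpoints):
  F(1) − F(−1) = -299/60 − (389/60) = -172/15.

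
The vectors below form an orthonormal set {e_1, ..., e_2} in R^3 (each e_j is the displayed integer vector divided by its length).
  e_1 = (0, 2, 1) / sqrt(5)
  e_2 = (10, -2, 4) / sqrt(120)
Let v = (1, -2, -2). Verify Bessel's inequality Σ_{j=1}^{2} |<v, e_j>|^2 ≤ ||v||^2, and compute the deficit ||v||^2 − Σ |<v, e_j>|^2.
Σ |<v, e_j>|^2 = 15/2; ||v||^2 = 9; deficit = 3/2

Write each e_j = u_j / sqrt(<u_j, u_j>) where u_j is the displayed integer vector. Then <v, e_j> = <v, u_j> / sqrt(<u_j, u_j>), so |<v, e_j>|^2 = <v, u_j>^2 / <u_j, u_j>.
Coefficients: <v, e_1> = -6/sqrt(5), <v, e_2> = 6/sqrt(120).
Square and sum: Σ |<v, e_j>|^2 = 15/2.
Compute ||v||^2 = v·v = 9.
Deficit = 9 − 15/2 = 3/2 ≥ 0, confirming Bessel's inequality. (The deficit equals ||v − Σ <v,e_j> e_j||^2, the squared distance from v to span{e_j}.)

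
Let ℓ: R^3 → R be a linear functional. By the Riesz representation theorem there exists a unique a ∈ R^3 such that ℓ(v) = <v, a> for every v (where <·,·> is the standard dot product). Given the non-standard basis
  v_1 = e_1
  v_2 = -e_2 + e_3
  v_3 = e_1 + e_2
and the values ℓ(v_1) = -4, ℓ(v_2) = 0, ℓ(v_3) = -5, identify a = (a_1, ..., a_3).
a = (-4, -1, -1)

Write a = (a_1, ..., a_3) in the standard basis. For each basis vector v_i, ℓ(v_i) = <v_i, a> is a linear equation in the a_j's. Collect the n equations into a matrix system V a = ℓ, where row i of V is v_i (expressed in the standard basis). Since V is invertible (lower-triangular with 1s on the diagonal, up to permutation), solve by back-substitution:
  V =
[[1, 0, 0],
 [0, -1, 1],
 [1, 1, 0]]
  V a = (-4, 0, -5)
Solving gives a = (-4, -1, -1).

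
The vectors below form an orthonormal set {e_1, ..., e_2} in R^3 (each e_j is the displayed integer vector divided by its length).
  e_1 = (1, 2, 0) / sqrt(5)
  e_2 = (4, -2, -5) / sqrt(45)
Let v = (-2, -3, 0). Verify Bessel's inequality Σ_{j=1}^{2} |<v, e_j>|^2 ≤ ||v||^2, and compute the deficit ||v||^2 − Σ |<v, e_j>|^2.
Σ |<v, e_j>|^2 = 116/9; ||v||^2 = 13; deficit = 1/9

Write each e_j = u_j / sqrt(<u_j, u_j>) where u_j is the displayed integer vector. Then <v, e_j> = <v, u_j> / sqrt(<u_j, u_j>), so |<v, e_j>|^2 = <v, u_j>^2 / <u_j, u_j>.
Coefficients: <v, e_1> = -8/sqrt(5), <v, e_2> = -2/sqrt(45).
Square and sum: Σ |<v, e_j>|^2 = 116/9.
Compute ||v||^2 = v·v = 13.
Deficit = 13 − 116/9 = 1/9 ≥ 0, confirming Bessel's inequality. (The deficit equals ||v − Σ <v,e_j> e_j||^2, the squared distance from v to span{e_j}.)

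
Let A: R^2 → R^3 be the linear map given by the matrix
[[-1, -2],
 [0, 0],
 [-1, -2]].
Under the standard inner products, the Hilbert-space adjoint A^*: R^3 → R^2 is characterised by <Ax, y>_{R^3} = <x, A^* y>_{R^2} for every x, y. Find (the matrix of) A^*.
A^* = A^T =
[[-1, 0, -1],
 [-2, 0, -2]]

For real matrices with standard dot products, the defining identity <Ax, y> = <x, A^* y> gives (Ax)^T y = x^T (A^*) y, i.e. x^T A^T y = x^T (A^*) y. Since this holds for all x, y, we must have A^* = A^T. Therefore
A^* =
[[-1, 0, -1],
 [-2, 0, -2]].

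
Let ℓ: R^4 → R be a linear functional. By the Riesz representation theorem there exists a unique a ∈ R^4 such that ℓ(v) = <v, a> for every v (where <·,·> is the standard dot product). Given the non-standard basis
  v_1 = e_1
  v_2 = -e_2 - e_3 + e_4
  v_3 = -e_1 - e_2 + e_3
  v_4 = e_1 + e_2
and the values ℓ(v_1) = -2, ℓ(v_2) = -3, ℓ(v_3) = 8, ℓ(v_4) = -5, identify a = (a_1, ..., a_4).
a = (-2, -3, 3, -3)

Write a = (a_1, ..., a_4) in the standard basis. For each basis vector v_i, ℓ(v_i) = <v_i, a> is a linear equation in the a_j's. Collect the n equations into a matrix system V a = ℓ, where row i of V is v_i (expressed in the standard basis). Since V is invertible (lower-triangular with 1s on the diagonal, up to permutation), solve by back-substitution:
  V =
[[1, 0, 0, 0],
 [0, -1, -1, 1],
 [-1, -1, 1, 0],
 [1, 1, 0, 0]]
  V a = (-2, -3, 8, -5)
Solving gives a = (-2, -3, 3, -3).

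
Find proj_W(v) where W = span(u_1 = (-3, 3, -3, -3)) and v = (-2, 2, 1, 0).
proj_W(v) = (-3/4, 3/4, -3/4, -3/4)

Set up U = [u_1 | ... | u_1] ∈ R^(4×1). The projector onto W = col(U) is P = U (U^T U)^(-1) U^T.
Compute U^T U =
  [36],
and U^T v = (9).
Solve U^T U · c = U^T v for the coefficients: c = (1/4). The projection is proj_W(v) = U c.
Check: (v - proj_W(v)) · u_1 = 0  (should be 0).
Result: proj_W(v) = (-3/4, 3/4, -3/4, -3/4).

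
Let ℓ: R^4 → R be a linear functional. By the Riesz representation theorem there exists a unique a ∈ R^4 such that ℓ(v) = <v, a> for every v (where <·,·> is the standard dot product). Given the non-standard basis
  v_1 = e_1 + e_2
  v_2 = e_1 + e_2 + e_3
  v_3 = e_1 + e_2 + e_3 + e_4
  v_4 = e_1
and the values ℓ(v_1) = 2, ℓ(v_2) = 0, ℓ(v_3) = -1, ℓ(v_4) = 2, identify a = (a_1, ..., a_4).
a = (2, 0, -2, -1)

Write a = (a_1, ..., a_4) in the standard basis. For each basis vector v_i, ℓ(v_i) = <v_i, a> is a linear equation in the a_j's. Collect the n equations into a matrix system V a = ℓ, where row i of V is v_i (expressed in the standard basis). Since V is invertible (lower-triangular with 1s on the diagonal, up to permutation), solve by back-substitution:
  V =
[[1, 1, 0, 0],
 [1, 1, 1, 0],
 [1, 1, 1, 1],
 [1, 0, 0, 0]]
  V a = (2, 0, -1, 2)
Solving gives a = (2, 0, -2, -1).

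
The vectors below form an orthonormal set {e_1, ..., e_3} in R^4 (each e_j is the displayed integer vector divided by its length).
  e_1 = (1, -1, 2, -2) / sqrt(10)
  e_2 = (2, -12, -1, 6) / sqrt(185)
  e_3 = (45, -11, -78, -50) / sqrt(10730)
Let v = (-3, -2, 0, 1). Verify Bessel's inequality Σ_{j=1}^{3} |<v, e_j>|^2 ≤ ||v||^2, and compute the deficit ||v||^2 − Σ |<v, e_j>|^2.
Σ |<v, e_j>|^2 = 941/145; ||v||^2 = 14; deficit = 1089/145

Write each e_j = u_j / sqrt(<u_j, u_j>) where u_j is the displayed integer vector. Then <v, e_j> = <v, u_j> / sqrt(<u_j, u_j>), so |<v, e_j>|^2 = <v, u_j>^2 / <u_j, u_j>.
Coefficients: <v, e_1> = -3/sqrt(10), <v, e_2> = 24/sqrt(185), <v, e_3> = -163/sqrt(10730).
Square and sum: Σ |<v, e_j>|^2 = 941/145.
Compute ||v||^2 = v·v = 14.
Deficit = 14 − 941/145 = 1089/145 ≥ 0, confirming Bessel's inequality. (The deficit equals ||v − Σ <v,e_j> e_j||^2, the squared distance from v to span{e_j}.)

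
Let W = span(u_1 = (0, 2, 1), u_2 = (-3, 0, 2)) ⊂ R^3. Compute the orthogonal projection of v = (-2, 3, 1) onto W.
proj_W(v) = (-78/61, 150/61, 127/61)

Set up U = [u_1 | ... | u_2] ∈ R^(3×2). The projector onto W = col(U) is P = U (U^T U)^(-1) U^T.
Compute U^T U =
  [5, 2]
  [2, 13],
and U^T v = (7, 8).
Solve U^T U · c = U^T v for the coefficients: c = (75/61, 26/61). The projection is proj_W(v) = U c.
Check: (v - proj_W(v)) · u_1 = 0  (should be 0).
Check: (v - proj_W(v)) · u_2 = 0  (should be 0).
Result: proj_W(v) = (-78/61, 150/61, 127/61).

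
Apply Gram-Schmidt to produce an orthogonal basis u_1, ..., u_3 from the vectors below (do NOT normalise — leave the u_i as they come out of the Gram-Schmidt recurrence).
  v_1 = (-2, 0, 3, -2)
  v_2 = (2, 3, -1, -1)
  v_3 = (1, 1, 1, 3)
Orthogonal basis:
  u_1 = (-2, 0, 3, -2)
  u_2 = (24/17, 3, -2/17, -27/17)
  u_3 = (53/115, 127/115, 216/115, 271/115)

Apply the Gram-Schmidt recurrence
  u_1 = v_1
  u_i = v_i − Σ_{j<i} ((v_i · u_j) / (u_j · u_j)) · u_j.

Step by step this gives:
  u_1 = (-2, 0, 3, -2)
  u_2 = (24/17, 3, -2/17, -27/17)
  u_3 = (53/115, 127/115, 216/115, 271/115)

Orthogonality check:
  u_2 · u_1 = 0 (should be 0)
  u_3 · u_1 = 0 (should be 0)
  u_3 · u_2 = 0 (should be 0)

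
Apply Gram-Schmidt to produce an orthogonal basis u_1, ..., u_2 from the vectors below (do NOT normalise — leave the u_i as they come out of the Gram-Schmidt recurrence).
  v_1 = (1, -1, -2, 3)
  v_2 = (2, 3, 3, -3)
Orthogonal basis:
  u_1 = (1, -1, -2, 3)
  u_2 = (46/15, 29/15, 13/15, 1/5)

Apply the Gram-Schmidt recurrence
  u_1 = v_1
  u_i = v_i − Σ_{j<i} ((v_i · u_j) / (u_j · u_j)) · u_j.

Step by step this gives:
  u_1 = (1, -1, -2, 3)
  u_2 = (46/15, 29/15, 13/15, 1/5)

Orthogonality check:
  u_2 · u_1 = 0 (should be 0)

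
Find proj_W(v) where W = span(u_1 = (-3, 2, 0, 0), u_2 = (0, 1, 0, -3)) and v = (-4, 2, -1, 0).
proj_W(v) = (-26/7, 17/7, 0, 1/7)

Set up U = [u_1 | ... | u_2] ∈ R^(4×2). The projector onto W = col(U) is P = U (U^T U)^(-1) U^T.
Compute U^T U =
  [13, 2]
  [2, 10],
and U^T v = (16, 2).
Solve U^T U · c = U^T v for the coefficients: c = (26/21, -1/21). The projection is proj_W(v) = U c.
Check: (v - proj_W(v)) · u_1 = 0  (should be 0).
Check: (v - proj_W(v)) · u_2 = 0  (should be 0).
Result: proj_W(v) = (-26/7, 17/7, 0, 1/7).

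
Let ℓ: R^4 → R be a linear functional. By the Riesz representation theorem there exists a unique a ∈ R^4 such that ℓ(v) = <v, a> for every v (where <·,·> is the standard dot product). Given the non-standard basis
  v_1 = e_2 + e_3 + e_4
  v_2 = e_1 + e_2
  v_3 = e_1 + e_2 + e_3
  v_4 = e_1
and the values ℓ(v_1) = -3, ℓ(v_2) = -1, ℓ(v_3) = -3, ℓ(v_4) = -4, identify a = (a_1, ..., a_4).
a = (-4, 3, -2, -4)

Write a = (a_1, ..., a_4) in the standard basis. For each basis vector v_i, ℓ(v_i) = <v_i, a> is a linear equation in the a_j's. Collect the n equations into a matrix system V a = ℓ, where row i of V is v_i (expressed in the standard basis). Since V is invertible (lower-triangular with 1s on the diagonal, up to permutation), solve by back-substitution:
  V =
[[0, 1, 1, 1],
 [1, 1, 0, 0],
 [1, 1, 1, 0],
 [1, 0, 0, 0]]
  V a = (-3, -1, -3, -4)
Solving gives a = (-4, 3, -2, -4).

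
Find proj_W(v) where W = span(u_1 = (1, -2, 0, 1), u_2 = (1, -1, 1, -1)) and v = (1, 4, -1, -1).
proj_W(v) = (-7/5, 27/10, -1/10, -6/5)

Set up U = [u_1 | ... | u_2] ∈ R^(4×2). The projector onto W = col(U) is P = U (U^T U)^(-1) U^T.
Compute U^T U =
  [6, 2]
  [2, 4],
and U^T v = (-8, -3).
Solve U^T U · c = U^T v for the coefficients: c = (-13/10, -1/10). The projection is proj_W(v) = U c.
Check: (v - proj_W(v)) · u_1 = 0  (should be 0).
Check: (v - proj_W(v)) · u_2 = 0  (should be 0).
Result: proj_W(v) = (-7/5, 27/10, -1/10, -6/5).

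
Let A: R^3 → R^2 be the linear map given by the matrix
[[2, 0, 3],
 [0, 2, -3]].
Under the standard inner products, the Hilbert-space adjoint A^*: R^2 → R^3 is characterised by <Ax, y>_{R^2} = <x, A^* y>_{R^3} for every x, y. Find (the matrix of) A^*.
A^* = A^T =
[[2, 0],
 [0, 2],
 [3, -3]]

For real matrices with standard dot products, the defining identity <Ax, y> = <x, A^* y> gives (Ax)^T y = x^T (A^*) y, i.e. x^T A^T y = x^T (A^*) y. Since this holds for all x, y, we must have A^* = A^T. Therefore
A^* =
[[2, 0],
 [0, 2],
 [3, -3]].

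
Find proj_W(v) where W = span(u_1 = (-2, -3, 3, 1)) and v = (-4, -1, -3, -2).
proj_W(v) = (0, 0, 0, 0)

Set up U = [u_1 | ... | u_1] ∈ R^(4×1). The projector onto W = col(U) is P = U (U^T U)^(-1) U^T.
Compute U^T U =
  [23],
and U^T v = (0).
Solve U^T U · c = U^T v for the coefficients: c = (0). The projection is proj_W(v) = U c.
Check: (v - proj_W(v)) · u_1 = 0  (should be 0).
Result: proj_W(v) = (0, 0, 0, 0).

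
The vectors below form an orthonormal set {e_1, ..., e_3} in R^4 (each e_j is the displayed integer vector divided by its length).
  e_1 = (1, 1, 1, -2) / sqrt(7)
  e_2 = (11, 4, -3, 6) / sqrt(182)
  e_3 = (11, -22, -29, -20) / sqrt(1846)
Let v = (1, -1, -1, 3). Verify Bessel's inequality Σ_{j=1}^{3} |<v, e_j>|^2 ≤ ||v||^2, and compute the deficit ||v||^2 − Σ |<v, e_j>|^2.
Σ |<v, e_j>|^2 = 803/71; ||v||^2 = 12; deficit = 49/71

Write each e_j = u_j / sqrt(<u_j, u_j>) where u_j is the displayed integer vector. Then <v, e_j> = <v, u_j> / sqrt(<u_j, u_j>), so |<v, e_j>|^2 = <v, u_j>^2 / <u_j, u_j>.
Coefficients: <v, e_1> = -7/sqrt(7), <v, e_2> = 28/sqrt(182), <v, e_3> = 2/sqrt(1846).
Square and sum: Σ |<v, e_j>|^2 = 803/71.
Compute ||v||^2 = v·v = 12.
Deficit = 12 − 803/71 = 49/71 ≥ 0, confirming Bessel's inequality. (The deficit equals ||v − Σ <v,e_j> e_j||^2, the squared distance from v to span{e_j}.)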